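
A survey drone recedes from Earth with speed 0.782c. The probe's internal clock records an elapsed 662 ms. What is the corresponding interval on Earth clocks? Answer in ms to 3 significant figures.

Δt ≈ 1060 ms

γ = 1/√(1 − 0.782²) = 1.6044
Time dilation: Δt = γτ₀ = 1.6044 × 662 ms = 1060 ms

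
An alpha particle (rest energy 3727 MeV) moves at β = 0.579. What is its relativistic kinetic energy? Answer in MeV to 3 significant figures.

γ = 1/√(1 − 0.579²) = 1.2265
K = (γ − 1)m₀c² = (1.2265 − 1) × 3727 MeV = 0.22650 × 3727 MeV = 844 MeV

K ≈ 844 MeV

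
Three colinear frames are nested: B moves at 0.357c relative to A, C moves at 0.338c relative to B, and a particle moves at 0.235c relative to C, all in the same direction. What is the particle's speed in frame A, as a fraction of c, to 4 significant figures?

Compose boost 2: (0.338 + 0.357)/(1 + 0.338×0.357) = 0.6950/1.12067 = 0.620167
Compose boost 3: (0.235 + 0.620167)/(1 + 0.235×0.620167) = 0.855167/1.14574 = 0.7464

u ≈ 0.7464c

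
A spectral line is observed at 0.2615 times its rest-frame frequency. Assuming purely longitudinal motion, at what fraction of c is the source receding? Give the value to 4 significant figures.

β ≈ 0.8720

f_obs/f_src = √((1−β)/(1+β)) = 0.2615  ⇒  (1−β)/(1+β) = 0.0683823
β = |1 − D²|/(1 + D²) = |1 − 0.0683823|/(1 + 0.0683823) = 0.8720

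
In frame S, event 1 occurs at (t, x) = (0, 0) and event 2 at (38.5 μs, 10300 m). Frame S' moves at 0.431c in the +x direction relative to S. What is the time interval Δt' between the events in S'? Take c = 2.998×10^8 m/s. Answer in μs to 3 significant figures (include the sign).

γ = 1/√(1 − 0.431²) = 1.1082
Δt' = γ(Δt − vΔx/c²) = 1.1082 × (38.5 μs − 0.431×10300 m / (2.998×10^8 m/s))
= 1.1082 × (23.692 μs) = 26.3 μs

Δt' ≈ 26.3 μs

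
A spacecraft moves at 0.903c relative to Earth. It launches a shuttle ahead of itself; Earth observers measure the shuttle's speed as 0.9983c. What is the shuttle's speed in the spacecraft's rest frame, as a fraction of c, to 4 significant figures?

u' ≈ 0.9672c

Inverse velocity addition: u' = (u − v)/(1 − uv/c²)
= (0.9983 − 0.903)/(1 − 0.9983×0.903) = 0.09530/0.0985351 = 0.9672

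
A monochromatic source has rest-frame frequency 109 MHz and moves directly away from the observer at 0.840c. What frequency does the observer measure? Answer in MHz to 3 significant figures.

f_obs ≈ 32.1 MHz

Relativistic Doppler: f_obs = f_src √((1−β)/(1+β))
= 109 × √(0.16000/1.8400) = 109 × 0.29488 = 32.1 MHz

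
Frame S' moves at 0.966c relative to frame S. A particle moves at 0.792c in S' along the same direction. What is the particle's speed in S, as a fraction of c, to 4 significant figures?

Relativistic velocity addition: u = (u' + v)/(1 + u'v/c²)
= (0.792 + 0.966)/(1 + 0.792×0.966) = 1.758/1.76507 = 0.9960

u ≈ 0.9960c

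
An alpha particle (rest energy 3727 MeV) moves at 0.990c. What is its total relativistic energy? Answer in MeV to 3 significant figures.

γ = 1/√(1 − 0.990²) = 7.0888
E = γm₀c² = 7.0888 × 3727 MeV = 26400 MeV

E ≈ 26400 MeV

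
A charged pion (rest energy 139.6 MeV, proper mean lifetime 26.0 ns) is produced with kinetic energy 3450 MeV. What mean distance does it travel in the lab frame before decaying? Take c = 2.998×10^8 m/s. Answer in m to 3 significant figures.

d ≈ 200 m

γ = 1 + K/(m₀c²) = 1 + 3450/139.6 = 25.713
β = √(1 − 1/γ²) = 0.99924
Dilated lifetime: γτ₀ = 25.713 × 26.0 ns = 668.55 ns
d = βc·γτ₀ = 0.99924 × (2.998×10^8 m/s) × 6.6855×10^-7 s = 200 m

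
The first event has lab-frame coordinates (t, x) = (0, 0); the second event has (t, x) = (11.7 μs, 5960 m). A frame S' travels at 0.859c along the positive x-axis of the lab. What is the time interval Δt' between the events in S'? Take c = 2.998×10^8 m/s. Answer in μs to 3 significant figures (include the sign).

γ = 1/√(1 − 0.859²) = 1.9532
Δt' = γ(Δt − vΔx/c²) = 1.9532 × (11.7 μs − 0.859×5960 m / (2.998×10^8 m/s))
= 1.9532 × (-5.3769 μs) = -10.5 μs

Δt' ≈ -10.5 μs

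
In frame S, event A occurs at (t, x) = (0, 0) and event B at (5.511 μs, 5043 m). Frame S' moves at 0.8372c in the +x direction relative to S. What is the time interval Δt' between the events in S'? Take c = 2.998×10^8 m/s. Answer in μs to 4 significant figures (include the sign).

Δt' ≈ -15.67 μs

γ = 1/√(1 − 0.8372²) = 1.82850
Δt' = γ(Δt − vΔx/c²) = 1.82850 × (5.511 μs − 0.8372×5043 m / (2.998×10^8 m/s))
= 1.82850 × (-8.57172 μs) = -15.67 μs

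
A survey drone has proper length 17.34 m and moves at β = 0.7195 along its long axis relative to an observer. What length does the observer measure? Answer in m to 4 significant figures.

L ≈ 12.04 m

γ = 1/√(1 − 0.7195²) = 1.43990
Length contraction: L = L₀/γ = 17.34/1.43990 = 12.04 m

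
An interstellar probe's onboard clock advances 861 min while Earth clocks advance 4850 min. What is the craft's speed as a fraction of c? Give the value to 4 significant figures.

γ = Δt/τ₀ = 4850/861 = 5.63298
β = √(1 − 1/γ²) = √(1 − 1/5.63298²) = 0.9841

β ≈ 0.9841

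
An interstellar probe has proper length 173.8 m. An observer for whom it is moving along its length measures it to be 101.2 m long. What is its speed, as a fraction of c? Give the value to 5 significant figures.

γ = L₀/L = 173.8/101.2 = 1.717391
β = √(1 − 1/γ²) = 0.81299

β ≈ 0.81299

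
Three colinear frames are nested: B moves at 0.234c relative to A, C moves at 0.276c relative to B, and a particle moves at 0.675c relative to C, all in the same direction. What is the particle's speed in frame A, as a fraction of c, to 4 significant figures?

Compose boost 2: (0.276 + 0.234)/(1 + 0.276×0.234) = 0.5100/1.06458 = 0.479060
Compose boost 3: (0.675 + 0.479060)/(1 + 0.675×0.479060) = 1.15406/1.32337 = 0.8721

u ≈ 0.8721c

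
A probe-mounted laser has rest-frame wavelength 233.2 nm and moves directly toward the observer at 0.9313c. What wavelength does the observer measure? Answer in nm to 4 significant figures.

λ_obs ≈ 43.98 nm

Relativistic Doppler: λ_obs = λ_src √((1−β)/(1+β))
= 233.2 × √(0.0687000/1.93130) = 233.2 × 0.188605 = 43.98 nm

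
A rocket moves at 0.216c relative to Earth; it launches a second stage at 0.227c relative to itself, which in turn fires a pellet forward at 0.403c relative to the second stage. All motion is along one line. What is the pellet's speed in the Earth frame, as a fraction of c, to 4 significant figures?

u ≈ 0.7053c

Compose boost 2: (0.227 + 0.216)/(1 + 0.227×0.216) = 0.4430/1.04903 = 0.422294
Compose boost 3: (0.403 + 0.422294)/(1 + 0.403×0.422294) = 0.825294/1.17018 = 0.7053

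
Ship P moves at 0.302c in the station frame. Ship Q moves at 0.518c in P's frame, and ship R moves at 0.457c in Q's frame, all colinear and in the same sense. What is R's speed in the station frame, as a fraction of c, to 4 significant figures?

Compose boost 2: (0.518 + 0.302)/(1 + 0.518×0.302) = 0.8200/1.15644 = 0.709075
Compose boost 3: (0.457 + 0.709075)/(1 + 0.457×0.709075) = 1.16608/1.32405 = 0.8807

u ≈ 0.8807c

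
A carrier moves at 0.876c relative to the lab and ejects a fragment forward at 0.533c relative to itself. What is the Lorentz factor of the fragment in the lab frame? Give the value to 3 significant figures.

γ ≈ 3.59

u_lab = (0.533 + 0.876)/(1 + 0.533×0.876) = 1.409/1.46691 = 0.960524
γ = 1/√(1 − 0.960524²) = 3.59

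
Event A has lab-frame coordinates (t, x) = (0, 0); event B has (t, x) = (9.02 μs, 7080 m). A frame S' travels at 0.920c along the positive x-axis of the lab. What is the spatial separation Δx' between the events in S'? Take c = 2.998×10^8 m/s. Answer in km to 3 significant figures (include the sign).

γ = 1/√(1 − 0.920²) = 2.5516
Δx' = γ(Δx − vΔt) = 2.5516 × (7080 m − 0.920×(2.998×10^8 m/s)×9.02×10^-6 s)
= 2.5516 × (4592.1 m) = 11.7 km

Δx' ≈ 11.7 km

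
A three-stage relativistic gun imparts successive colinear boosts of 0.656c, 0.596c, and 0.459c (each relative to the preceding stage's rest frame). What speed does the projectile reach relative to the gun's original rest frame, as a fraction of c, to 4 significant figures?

u ≈ 0.9617c

Compose boost 2: (0.596 + 0.656)/(1 + 0.596×0.656) = 1.252/1.39098 = 0.900087
Compose boost 3: (0.459 + 0.900087)/(1 + 0.459×0.900087) = 1.35909/1.41314 = 0.9617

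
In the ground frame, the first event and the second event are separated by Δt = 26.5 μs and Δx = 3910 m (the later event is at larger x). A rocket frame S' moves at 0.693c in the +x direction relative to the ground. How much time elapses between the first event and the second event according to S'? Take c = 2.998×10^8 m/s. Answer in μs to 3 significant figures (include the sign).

Δt' ≈ 24.2 μs

γ = 1/√(1 − 0.693²) = 1.3871
Δt' = γ(Δt − vΔx/c²) = 1.3871 × (26.5 μs − 0.693×3910 m / (2.998×10^8 m/s))
= 1.3871 × (17.462 μs) = 24.2 μs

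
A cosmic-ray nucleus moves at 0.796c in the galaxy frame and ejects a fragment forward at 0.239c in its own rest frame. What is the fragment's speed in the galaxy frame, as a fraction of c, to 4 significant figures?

u ≈ 0.8696c

Compose boost 2: (0.239 + 0.796)/(1 + 0.239×0.796) = 1.035/1.19024 = 0.8696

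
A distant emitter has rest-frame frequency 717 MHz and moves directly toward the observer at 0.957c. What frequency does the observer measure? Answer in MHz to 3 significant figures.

f_obs ≈ 4840 MHz

Relativistic Doppler: f_obs = f_src √((1+β)/(1−β))
= 717 × √(1.9570/0.043000) = 717 × 6.7462 = 4840 MHz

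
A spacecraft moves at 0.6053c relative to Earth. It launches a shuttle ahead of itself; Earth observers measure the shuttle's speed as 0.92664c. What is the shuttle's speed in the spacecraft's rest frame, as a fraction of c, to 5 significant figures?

u' ≈ 0.73181c

Inverse velocity addition: u' = (u − v)/(1 − uv/c²)
= (0.92664 − 0.6053)/(1 − 0.92664×0.6053) = 0.32134/0.4391048 = 0.73181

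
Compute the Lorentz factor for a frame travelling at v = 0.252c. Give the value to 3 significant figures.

γ ≈ 1.03

γ = 1/√(1 − β²) = 1/√(1 − 0.252²) = 1/√(0.93650) = 1.03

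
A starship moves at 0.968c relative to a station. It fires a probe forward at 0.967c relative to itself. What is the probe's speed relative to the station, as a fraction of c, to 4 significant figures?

u ≈ 0.9995c

Relativistic velocity addition: u = (u' + v)/(1 + u'v/c²)
= (0.967 + 0.968)/(1 + 0.967×0.968) = 1.935/1.93606 = 0.9995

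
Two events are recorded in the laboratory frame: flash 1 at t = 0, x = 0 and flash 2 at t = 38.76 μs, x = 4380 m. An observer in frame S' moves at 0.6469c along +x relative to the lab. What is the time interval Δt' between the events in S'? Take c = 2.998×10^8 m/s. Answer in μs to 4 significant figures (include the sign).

γ = 1/√(1 − 0.6469²) = 1.31135
Δt' = γ(Δt − vΔx/c²) = 1.31135 × (38.76 μs − 0.6469×4380 m / (2.998×10^8 m/s))
= 1.31135 × (29.3090 μs) = 38.43 μs

Δt' ≈ 38.43 μs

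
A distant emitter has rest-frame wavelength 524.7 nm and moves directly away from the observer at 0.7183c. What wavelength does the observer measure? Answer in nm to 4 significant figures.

λ_obs ≈ 1296 nm

Relativistic Doppler: λ_obs = λ_src √((1+β)/(1−β))
= 524.7 × √(1.71830/0.281700) = 524.7 × 2.46977 = 1296 nm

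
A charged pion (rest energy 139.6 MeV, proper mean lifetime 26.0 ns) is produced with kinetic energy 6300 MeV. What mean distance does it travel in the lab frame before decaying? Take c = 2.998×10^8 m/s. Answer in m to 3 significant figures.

d ≈ 359 m

γ = 1 + K/(m₀c²) = 1 + 6300/139.6 = 46.129
β = √(1 − 1/γ²) = 0.99976
Dilated lifetime: γτ₀ = 46.129 × 26.0 ns = 1199.4 ns
d = βc·γτ₀ = 0.99976 × (2.998×10^8 m/s) × 1.1994×10^-6 s = 359 m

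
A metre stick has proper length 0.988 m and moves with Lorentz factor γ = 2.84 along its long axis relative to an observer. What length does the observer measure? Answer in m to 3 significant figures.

γ = 2.84 (given)
Length contraction: L = L₀/γ = 0.988/2.84 = 0.348 m

L ≈ 0.348 m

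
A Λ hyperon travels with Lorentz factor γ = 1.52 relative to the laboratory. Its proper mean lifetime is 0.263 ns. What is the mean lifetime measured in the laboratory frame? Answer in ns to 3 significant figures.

Δt ≈ 0.400 ns

γ = 1.52 (given)
Time dilation: Δt = γτ₀ = 1.52 × 0.263 ns = 0.400 ns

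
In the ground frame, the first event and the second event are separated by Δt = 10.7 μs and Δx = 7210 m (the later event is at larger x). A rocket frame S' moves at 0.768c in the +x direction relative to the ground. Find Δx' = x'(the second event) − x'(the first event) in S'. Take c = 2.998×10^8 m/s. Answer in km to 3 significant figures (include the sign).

Δx' ≈ 7.41 km

γ = 1/√(1 − 0.768²) = 1.5614
Δx' = γ(Δx − vΔt) = 1.5614 × (7210 m − 0.768×(2.998×10^8 m/s)×10.7×10^-6 s)
= 1.5614 × (4746.4 m) = 7.41 km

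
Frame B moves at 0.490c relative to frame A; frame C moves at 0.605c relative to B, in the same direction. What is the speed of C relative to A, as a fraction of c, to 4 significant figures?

u ≈ 0.8446c

Compose boost 2: (0.605 + 0.490)/(1 + 0.605×0.490) = 1.095/1.29645 = 0.8446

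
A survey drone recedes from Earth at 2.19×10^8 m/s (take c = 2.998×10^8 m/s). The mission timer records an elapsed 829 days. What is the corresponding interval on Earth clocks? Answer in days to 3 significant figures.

Δt ≈ 1210 days

β = v/c = 2.19×10^8 / 2.998×10^8 = 0.73049
γ = 1/√(1 − 0.73049²) = 1.4643
Time dilation: Δt = γτ₀ = 1.4643 × 829 days = 1210 days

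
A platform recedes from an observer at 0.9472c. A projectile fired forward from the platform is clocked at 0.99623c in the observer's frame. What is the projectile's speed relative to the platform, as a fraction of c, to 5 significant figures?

Inverse velocity addition: u' = (u − v)/(1 − uv/c²)
= (0.99623 − 0.9472)/(1 − 0.99623×0.9472) = 0.049030/0.05637094 = 0.86977

u' ≈ 0.86977c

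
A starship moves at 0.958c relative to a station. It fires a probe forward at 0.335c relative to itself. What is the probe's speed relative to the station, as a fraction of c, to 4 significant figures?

Relativistic velocity addition: u = (u' + v)/(1 + u'v/c²)
= (0.335 + 0.958)/(1 + 0.335×0.958) = 1.293/1.32093 = 0.9789

u ≈ 0.9789c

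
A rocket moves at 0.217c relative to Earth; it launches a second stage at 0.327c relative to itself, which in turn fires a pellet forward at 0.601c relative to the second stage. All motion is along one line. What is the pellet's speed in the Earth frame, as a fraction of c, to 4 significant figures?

u ≈ 0.8496c

Compose boost 2: (0.327 + 0.217)/(1 + 0.327×0.217) = 0.5440/1.07096 = 0.507956
Compose boost 3: (0.601 + 0.507956)/(1 + 0.601×0.507956) = 1.10896/1.30528 = 0.8496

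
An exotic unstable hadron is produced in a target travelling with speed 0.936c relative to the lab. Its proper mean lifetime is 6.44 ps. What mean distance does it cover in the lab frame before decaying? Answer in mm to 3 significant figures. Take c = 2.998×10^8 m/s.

d ≈ 5.13 mm

γ = 1/√(1 − 0.936²) = 2.8409
Dilated lifetime: Δt = γτ₀ = 2.8409 × 6.44 ps = 18.295 ps
d = vΔt = 0.936c × 18.295 ps = 2.8061×10^8 m/s × 1.8295×10^-11 s = 5.13 mm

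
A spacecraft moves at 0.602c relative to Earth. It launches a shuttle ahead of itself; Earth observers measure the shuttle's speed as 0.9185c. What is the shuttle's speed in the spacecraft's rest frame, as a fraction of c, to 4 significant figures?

Inverse velocity addition: u' = (u − v)/(1 − uv/c²)
= (0.9185 − 0.602)/(1 − 0.9185×0.602) = 0.3165/0.447063 = 0.7080

u' ≈ 0.7080c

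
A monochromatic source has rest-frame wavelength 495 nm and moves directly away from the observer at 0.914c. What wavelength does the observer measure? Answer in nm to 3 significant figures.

λ_obs ≈ 2340 nm

Relativistic Doppler: λ_obs = λ_src √((1+β)/(1−β))
= 495 × √(1.9140/0.086000) = 495 × 4.7176 = 2340 nm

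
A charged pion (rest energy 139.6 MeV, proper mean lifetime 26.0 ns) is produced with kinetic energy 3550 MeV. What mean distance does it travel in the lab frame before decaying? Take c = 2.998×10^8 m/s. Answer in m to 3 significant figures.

γ = 1 + K/(m₀c²) = 1 + 3550/139.6 = 26.430
β = √(1 − 1/γ²) = 0.99928
Dilated lifetime: γτ₀ = 26.430 × 26.0 ns = 687.17 ns
d = βc·γτ₀ = 0.99928 × (2.998×10^8 m/s) × 6.8717×10^-7 s = 206 m

d ≈ 206 m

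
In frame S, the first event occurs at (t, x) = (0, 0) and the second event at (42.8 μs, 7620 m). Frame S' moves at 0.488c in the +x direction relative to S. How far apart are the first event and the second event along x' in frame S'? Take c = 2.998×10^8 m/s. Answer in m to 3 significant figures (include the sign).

γ = 1/√(1 − 0.488²) = 1.1457
Δx' = γ(Δx − vΔt) = 1.1457 × (7620 m − 0.488×(2.998×10^8 m/s)×42.8×10^-6 s)
= 1.1457 × (1358.3 m) = 1560 m

Δx' ≈ 1560 m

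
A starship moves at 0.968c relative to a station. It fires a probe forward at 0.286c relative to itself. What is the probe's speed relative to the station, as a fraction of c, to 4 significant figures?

u ≈ 0.9821c

Relativistic velocity addition: u = (u' + v)/(1 + u'v/c²)
= (0.286 + 0.968)/(1 + 0.286×0.968) = 1.254/1.27685 = 0.9821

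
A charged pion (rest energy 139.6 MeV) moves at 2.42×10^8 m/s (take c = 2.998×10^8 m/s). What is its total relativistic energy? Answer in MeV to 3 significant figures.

β = v/c = 2.42×10^8 / 2.998×10^8 = 0.80720
γ = 1/√(1 − 0.80720²) = 1.6941
E = γm₀c² = 1.6941 × 139.6 MeV = 237 MeV

E ≈ 237 MeV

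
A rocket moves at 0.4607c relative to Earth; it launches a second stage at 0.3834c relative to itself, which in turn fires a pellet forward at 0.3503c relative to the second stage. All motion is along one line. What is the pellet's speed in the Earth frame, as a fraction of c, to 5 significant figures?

u ≈ 0.85326c

Compose boost 2: (0.3834 + 0.4607)/(1 + 0.3834×0.4607) = 0.84410/1.176632 = 0.7173863
Compose boost 3: (0.3503 + 0.7173863)/(1 + 0.3503×0.7173863) = 1.067686/1.251300 = 0.85326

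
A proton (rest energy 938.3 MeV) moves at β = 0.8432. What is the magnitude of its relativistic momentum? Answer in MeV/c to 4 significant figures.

p ≈ 1472 MeV/c

γ = 1/√(1 − 0.8432²) = 1.86012
p = γβm₀c = 1.86012 × 0.8432 × 938.3 MeV/c = 1472 MeV/c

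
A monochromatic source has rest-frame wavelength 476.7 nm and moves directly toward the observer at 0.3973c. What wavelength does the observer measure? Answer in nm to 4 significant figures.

λ_obs ≈ 313.1 nm

Relativistic Doppler: λ_obs = λ_src √((1−β)/(1+β))
= 476.7 × √(0.602700/1.39730) = 476.7 × 0.656759 = 313.1 nm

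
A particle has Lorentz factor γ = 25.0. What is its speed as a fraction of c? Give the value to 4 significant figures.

β = √(1 − 1/γ²) = √(1 − 1/25.0²) = √(0.998400) = 0.9992

β ≈ 0.9992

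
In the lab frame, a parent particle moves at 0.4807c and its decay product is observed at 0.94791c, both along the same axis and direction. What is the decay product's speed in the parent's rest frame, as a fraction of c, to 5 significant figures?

Inverse velocity addition: u' = (u − v)/(1 − uv/c²)
= (0.94791 − 0.4807)/(1 − 0.94791×0.4807) = 0.46721/0.5443397 = 0.85831

u' ≈ 0.85831c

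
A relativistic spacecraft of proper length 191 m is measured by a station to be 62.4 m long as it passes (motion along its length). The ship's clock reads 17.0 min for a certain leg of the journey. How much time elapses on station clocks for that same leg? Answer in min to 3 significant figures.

Δt ≈ 52.0 min

Length contraction ⇒ γ = L₀/L = 191/62.4 = 3.0609
Time dilation: Δt = γτ₀ = 3.0609 × 17.0 min = 52.0 min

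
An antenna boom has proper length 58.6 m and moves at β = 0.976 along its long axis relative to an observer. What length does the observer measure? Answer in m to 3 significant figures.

L ≈ 12.8 m

γ = 1/√(1 − 0.976²) = 4.5920
Length contraction: L = L₀/γ = 58.6/4.5920 = 12.8 m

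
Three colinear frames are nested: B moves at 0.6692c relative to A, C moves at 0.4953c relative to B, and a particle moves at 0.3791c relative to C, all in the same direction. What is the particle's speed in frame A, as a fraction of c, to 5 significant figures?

Compose boost 2: (0.4953 + 0.6692)/(1 + 0.4953×0.6692) = 1.1645/1.331455 = 0.8746073
Compose boost 3: (0.3791 + 0.8746073)/(1 + 0.3791×0.8746073) = 1.253707/1.331564 = 0.94153

u ≈ 0.94153c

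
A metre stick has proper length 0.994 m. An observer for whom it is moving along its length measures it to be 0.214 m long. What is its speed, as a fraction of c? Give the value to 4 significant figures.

γ = L₀/L = 0.994/0.214 = 4.64486
β = √(1 − 1/γ²) = 0.9765

β ≈ 0.9765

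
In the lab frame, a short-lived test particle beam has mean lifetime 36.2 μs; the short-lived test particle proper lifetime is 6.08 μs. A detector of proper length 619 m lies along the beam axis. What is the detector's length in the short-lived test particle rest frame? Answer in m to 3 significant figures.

L ≈ 104 m

Time dilation ⇒ γ = Δt/τ₀ = 36.2/6.08 = 5.9539
Length contraction: L = L₀/γ = 619/5.9539 = 104 m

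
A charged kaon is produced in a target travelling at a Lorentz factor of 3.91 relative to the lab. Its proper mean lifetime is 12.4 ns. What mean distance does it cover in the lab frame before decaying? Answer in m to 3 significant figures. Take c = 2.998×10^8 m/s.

d ≈ 14.1 m

β = √(1 − 1/γ²) = √(1 − 1/3.91²) = 0.96674
Dilated lifetime: Δt = γτ₀ = 3.91 × 12.4 ns = 48.484 ns
d = vΔt = 0.96674c × 48.484 ns = 2.8983×10^8 m/s × 4.8484×10^-8 s = 14.1 m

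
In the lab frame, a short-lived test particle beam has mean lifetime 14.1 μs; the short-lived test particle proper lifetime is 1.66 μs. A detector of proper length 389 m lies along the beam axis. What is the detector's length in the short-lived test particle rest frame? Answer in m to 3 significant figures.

L ≈ 45.8 m

Time dilation ⇒ γ = Δt/τ₀ = 14.1/1.66 = 8.4940
Length contraction: L = L₀/γ = 389/8.4940 = 45.8 m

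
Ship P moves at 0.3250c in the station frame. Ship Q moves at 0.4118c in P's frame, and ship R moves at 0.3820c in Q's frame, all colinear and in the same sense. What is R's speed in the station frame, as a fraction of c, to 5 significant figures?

Compose boost 2: (0.4118 + 0.3250)/(1 + 0.4118×0.3250) = 0.73680/1.133835 = 0.6498300
Compose boost 3: (0.3820 + 0.6498300)/(1 + 0.3820×0.6498300) = 1.031830/1.248235 = 0.82663

u ≈ 0.82663c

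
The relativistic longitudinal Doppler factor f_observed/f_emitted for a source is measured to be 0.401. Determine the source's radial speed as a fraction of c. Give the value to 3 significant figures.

f_obs/f_src = √((1−β)/(1+β)) = 0.401  ⇒  (1−β)/(1+β) = 0.16080
β = |1 − D²|/(1 + D²) = |1 − 0.16080|/(1 + 0.16080) = 0.723

β ≈ 0.723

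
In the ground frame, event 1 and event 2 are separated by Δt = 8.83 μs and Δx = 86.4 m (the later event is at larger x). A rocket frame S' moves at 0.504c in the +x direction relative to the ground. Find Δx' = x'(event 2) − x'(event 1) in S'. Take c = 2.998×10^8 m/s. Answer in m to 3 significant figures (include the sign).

Δx' ≈ -1440 m

γ = 1/√(1 − 0.504²) = 1.1578
Δx' = γ(Δx − vΔt) = 1.1578 × (86.4 m − 0.504×(2.998×10^8 m/s)×8.83×10^-6 s)
= 1.1578 × (-1247.8 m) = -1440 m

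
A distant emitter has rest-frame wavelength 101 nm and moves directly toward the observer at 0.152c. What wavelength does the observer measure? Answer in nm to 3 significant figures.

λ_obs ≈ 86.7 nm

Relativistic Doppler: λ_obs = λ_src √((1−β)/(1+β))
= 101 × √(0.84800/1.1520) = 101 × 0.85797 = 86.7 nm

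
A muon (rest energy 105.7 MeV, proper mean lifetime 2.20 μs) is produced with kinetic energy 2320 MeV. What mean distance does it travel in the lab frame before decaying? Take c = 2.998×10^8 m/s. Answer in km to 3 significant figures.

γ = 1 + K/(m₀c²) = 1 + 2320/105.7 = 22.949
β = √(1 − 1/γ²) = 0.99905
Dilated lifetime: γτ₀ = 22.949 × 2.20 μs = 50.488 μs
d = βc·γτ₀ = 0.99905 × (2.998×10^8 m/s) × 5.0488×10^-5 s = 15.1 km

d ≈ 15.1 km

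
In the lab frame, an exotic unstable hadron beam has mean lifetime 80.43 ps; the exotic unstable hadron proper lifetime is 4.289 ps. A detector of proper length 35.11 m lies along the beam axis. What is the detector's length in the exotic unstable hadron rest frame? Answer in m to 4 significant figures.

L ≈ 1.872 m

Time dilation ⇒ γ = Δt/τ₀ = 80.43/4.289 = 18.7526
Length contraction: L = L₀/γ = 35.11/18.7526 = 1.872 m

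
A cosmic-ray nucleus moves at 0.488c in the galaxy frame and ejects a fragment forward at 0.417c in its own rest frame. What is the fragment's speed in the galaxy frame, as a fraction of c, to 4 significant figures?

Compose boost 2: (0.417 + 0.488)/(1 + 0.417×0.488) = 0.9050/1.20350 = 0.7520

u ≈ 0.7520c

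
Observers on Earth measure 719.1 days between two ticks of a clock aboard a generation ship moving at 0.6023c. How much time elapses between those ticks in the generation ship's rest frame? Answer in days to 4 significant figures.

γ = 1/√(1 − 0.6023²) = 1.25271
Proper time: τ₀ = Δt/γ = 719.1/1.25271 = 574.0 days

τ₀ ≈ 574.0 days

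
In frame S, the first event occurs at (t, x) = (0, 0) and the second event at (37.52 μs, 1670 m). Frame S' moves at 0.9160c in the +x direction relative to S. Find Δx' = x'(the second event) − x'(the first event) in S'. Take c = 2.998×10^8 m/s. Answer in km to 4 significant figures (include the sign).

Δx' ≈ -21.52 km

γ = 1/√(1 − 0.9160²) = 2.49266
Δx' = γ(Δx − vΔt) = 2.49266 × (1670 m − 0.9160×(2.998×10^8 m/s)×37.52×10^-6 s)
= 2.49266 × (-8633.62 m) = -21.52 km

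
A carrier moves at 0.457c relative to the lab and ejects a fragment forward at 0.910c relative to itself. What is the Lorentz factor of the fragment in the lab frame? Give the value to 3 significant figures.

u_lab = (0.910 + 0.457)/(1 + 0.910×0.457) = 1.367/1.41587 = 0.965484
γ = 1/√(1 − 0.965484²) = 3.84

γ ≈ 3.84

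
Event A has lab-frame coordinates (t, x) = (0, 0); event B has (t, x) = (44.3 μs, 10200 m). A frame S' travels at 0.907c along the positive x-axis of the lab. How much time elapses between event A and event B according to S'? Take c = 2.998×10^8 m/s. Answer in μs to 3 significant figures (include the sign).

Δt' ≈ 31.9 μs

γ = 1/√(1 − 0.907²) = 2.3746
Δt' = γ(Δt − vΔx/c²) = 2.3746 × (44.3 μs − 0.907×10200 m / (2.998×10^8 m/s))
= 2.3746 × (13.441 μs) = 31.9 μs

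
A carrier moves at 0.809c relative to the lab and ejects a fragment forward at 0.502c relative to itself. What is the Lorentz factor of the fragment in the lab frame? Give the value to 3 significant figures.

u_lab = (0.502 + 0.809)/(1 + 0.502×0.809) = 1.311/1.40612 = 0.932354
γ = 1/√(1 − 0.932354²) = 2.77

γ ≈ 2.77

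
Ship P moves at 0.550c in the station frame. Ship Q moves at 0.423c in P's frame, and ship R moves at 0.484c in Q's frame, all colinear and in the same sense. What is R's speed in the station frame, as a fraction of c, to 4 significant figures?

Compose boost 2: (0.423 + 0.550)/(1 + 0.423×0.550) = 0.9730/1.23265 = 0.789356
Compose boost 3: (0.484 + 0.789356)/(1 + 0.484×0.789356) = 1.27336/1.38205 = 0.9214

u ≈ 0.9214c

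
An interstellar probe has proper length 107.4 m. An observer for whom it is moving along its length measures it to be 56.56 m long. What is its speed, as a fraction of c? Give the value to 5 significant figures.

β ≈ 0.85009

γ = L₀/L = 107.4/56.56 = 1.898868
β = √(1 − 1/γ²) = 0.85009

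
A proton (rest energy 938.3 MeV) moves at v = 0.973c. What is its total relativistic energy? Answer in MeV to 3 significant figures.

E ≈ 4070 MeV

γ = 1/√(1 − 0.973²) = 4.3327
E = γm₀c² = 4.3327 × 938.3 MeV = 4070 MeV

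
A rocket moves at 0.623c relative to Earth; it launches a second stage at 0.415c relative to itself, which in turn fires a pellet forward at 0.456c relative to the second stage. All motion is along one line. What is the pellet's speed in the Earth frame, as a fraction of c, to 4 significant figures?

u ≈ 0.9307c

Compose boost 2: (0.415 + 0.623)/(1 + 0.415×0.623) = 1.038/1.25855 = 0.824762
Compose boost 3: (0.456 + 0.824762)/(1 + 0.456×0.824762) = 1.28076/1.37609 = 0.9307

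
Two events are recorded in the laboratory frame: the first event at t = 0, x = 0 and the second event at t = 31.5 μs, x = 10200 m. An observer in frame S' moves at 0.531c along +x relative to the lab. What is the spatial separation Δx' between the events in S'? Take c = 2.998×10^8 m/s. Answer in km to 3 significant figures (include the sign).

γ = 1/√(1 − 0.531²) = 1.1801
Δx' = γ(Δx − vΔt) = 1.1801 × (10200 m − 0.531×(2.998×10^8 m/s)×31.5×10^-6 s)
= 1.1801 × (5185.4 m) = 6.12 km

Δx' ≈ 6.12 km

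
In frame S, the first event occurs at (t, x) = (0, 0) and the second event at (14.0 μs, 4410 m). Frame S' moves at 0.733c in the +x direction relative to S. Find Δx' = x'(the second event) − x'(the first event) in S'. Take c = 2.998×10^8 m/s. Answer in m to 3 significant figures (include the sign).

γ = 1/√(1 − 0.733²) = 1.4701
Δx' = γ(Δx − vΔt) = 1.4701 × (4410 m − 0.733×(2.998×10^8 m/s)×14.0×10^-6 s)
= 1.4701 × (1333.5 m) = 1960 m

Δx' ≈ 1960 m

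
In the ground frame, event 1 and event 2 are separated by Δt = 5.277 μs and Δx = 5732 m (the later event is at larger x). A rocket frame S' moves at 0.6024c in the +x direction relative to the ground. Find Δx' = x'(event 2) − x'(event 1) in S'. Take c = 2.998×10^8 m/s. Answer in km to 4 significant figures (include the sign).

Δx' ≈ 5.987 km

γ = 1/√(1 − 0.6024²) = 1.25283
Δx' = γ(Δx − vΔt) = 1.25283 × (5732 m − 0.6024×(2.998×10^8 m/s)×5.277×10^-6 s)
= 1.25283 × (4778.98 m) = 5.987 km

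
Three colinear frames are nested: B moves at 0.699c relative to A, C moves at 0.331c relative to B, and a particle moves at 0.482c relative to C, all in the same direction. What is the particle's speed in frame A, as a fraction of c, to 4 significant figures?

u ≈ 0.9396c

Compose boost 2: (0.331 + 0.699)/(1 + 0.331×0.699) = 1.030/1.23137 = 0.836467
Compose boost 3: (0.482 + 0.836467)/(1 + 0.482×0.836467) = 1.31847/1.40318 = 0.9396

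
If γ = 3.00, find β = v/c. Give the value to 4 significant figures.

β = √(1 − 1/γ²) = √(1 − 1/3.00²) = √(0.888889) = 0.9428

β ≈ 0.9428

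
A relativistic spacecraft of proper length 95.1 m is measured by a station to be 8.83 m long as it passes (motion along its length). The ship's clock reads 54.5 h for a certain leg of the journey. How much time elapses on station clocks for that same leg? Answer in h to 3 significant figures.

Δt ≈ 587 h

Length contraction ⇒ γ = L₀/L = 95.1/8.83 = 10.770
Time dilation: Δt = γτ₀ = 10.770 × 54.5 h = 587 h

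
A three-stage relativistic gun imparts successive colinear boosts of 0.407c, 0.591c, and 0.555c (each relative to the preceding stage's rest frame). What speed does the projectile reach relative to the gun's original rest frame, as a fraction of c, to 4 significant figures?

u ≈ 0.9399c

Compose boost 2: (0.591 + 0.407)/(1 + 0.591×0.407) = 0.9980/1.24054 = 0.804490
Compose boost 3: (0.555 + 0.804490)/(1 + 0.555×0.804490) = 1.35949/1.44649 = 0.9399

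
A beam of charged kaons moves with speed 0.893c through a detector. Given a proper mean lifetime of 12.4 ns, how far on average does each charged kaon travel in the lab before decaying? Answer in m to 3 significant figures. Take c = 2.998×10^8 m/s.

γ = 1/√(1 − 0.893²) = 2.2219
Dilated lifetime: Δt = γτ₀ = 2.2219 × 12.4 ns = 27.552 ns
d = vΔt = 0.893c × 27.552 ns = 2.6772×10^8 m/s × 2.7552×10^-8 s = 7.38 m

d ≈ 7.38 m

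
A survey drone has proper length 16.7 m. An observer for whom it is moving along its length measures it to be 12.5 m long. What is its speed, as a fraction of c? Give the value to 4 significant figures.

γ = L₀/L = 16.7/12.5 = 1.33600
β = √(1 − 1/γ²) = 0.6631

β ≈ 0.6631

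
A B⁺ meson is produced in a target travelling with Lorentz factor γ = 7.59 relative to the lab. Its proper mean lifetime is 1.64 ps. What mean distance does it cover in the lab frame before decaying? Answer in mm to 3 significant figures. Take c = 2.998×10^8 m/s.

β = √(1 − 1/γ²) = √(1 − 1/7.59²) = 0.99128
Dilated lifetime: Δt = γτ₀ = 7.59 × 1.64 ps = 12.448 ps
d = vΔt = 0.99128c × 12.448 ps = 2.9719×10^8 m/s × 1.2448×10^-11 s = 3.70 mm

d ≈ 3.70 mm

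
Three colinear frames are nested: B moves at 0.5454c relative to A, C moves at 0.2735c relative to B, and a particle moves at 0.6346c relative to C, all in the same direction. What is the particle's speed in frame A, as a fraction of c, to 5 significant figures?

u ≈ 0.92769c

Compose boost 2: (0.2735 + 0.5454)/(1 + 0.2735×0.5454) = 0.81890/1.149167 = 0.7126032
Compose boost 3: (0.6346 + 0.7126032)/(1 + 0.6346×0.7126032) = 1.347203/1.452218 = 0.92769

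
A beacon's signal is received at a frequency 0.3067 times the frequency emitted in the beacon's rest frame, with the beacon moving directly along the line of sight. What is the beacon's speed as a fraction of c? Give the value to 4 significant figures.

β ≈ 0.8280

f_obs/f_src = √((1−β)/(1+β)) = 0.3067  ⇒  (1−β)/(1+β) = 0.0940649
β = |1 − D²|/(1 + D²) = |1 − 0.0940649|/(1 + 0.0940649) = 0.8280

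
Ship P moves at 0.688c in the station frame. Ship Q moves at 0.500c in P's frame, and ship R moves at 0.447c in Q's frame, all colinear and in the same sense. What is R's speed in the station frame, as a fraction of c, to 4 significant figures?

Compose boost 2: (0.500 + 0.688)/(1 + 0.500×0.688) = 1.188/1.34400 = 0.883929
Compose boost 3: (0.447 + 0.883929)/(1 + 0.447×0.883929) = 1.33093/1.39512 = 0.9540

u ≈ 0.9540c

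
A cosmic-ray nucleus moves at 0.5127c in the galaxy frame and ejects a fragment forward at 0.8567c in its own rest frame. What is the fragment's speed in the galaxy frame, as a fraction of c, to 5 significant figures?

Compose boost 2: (0.8567 + 0.5127)/(1 + 0.8567×0.5127) = 1.3694/1.439230 = 0.95148

u ≈ 0.95148c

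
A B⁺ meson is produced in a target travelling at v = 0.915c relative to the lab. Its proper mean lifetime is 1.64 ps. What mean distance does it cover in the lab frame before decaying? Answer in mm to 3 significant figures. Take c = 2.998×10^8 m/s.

d ≈ 1.12 mm

γ = 1/√(1 − 0.915²) = 2.4786
Dilated lifetime: Δt = γτ₀ = 2.4786 × 1.64 ps = 4.0649 ps
d = vΔt = 0.915c × 4.0649 ps = 2.7432×10^8 m/s × 4.0649×10^-12 s = 1.12 mm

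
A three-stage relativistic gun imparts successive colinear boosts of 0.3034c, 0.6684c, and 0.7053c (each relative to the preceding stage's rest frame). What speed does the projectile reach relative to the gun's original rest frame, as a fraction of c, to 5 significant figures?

Compose boost 2: (0.6684 + 0.3034)/(1 + 0.6684×0.3034) = 0.97180/1.202793 = 0.8079531
Compose boost 3: (0.7053 + 0.8079531)/(1 + 0.7053×0.8079531) = 1.513253/1.569849 = 0.96395

u ≈ 0.96395c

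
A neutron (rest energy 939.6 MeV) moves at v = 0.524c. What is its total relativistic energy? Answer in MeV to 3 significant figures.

E ≈ 1100 MeV

γ = 1/√(1 − 0.524²) = 1.1741
E = γm₀c² = 1.1741 × 939.6 MeV = 1100 MeV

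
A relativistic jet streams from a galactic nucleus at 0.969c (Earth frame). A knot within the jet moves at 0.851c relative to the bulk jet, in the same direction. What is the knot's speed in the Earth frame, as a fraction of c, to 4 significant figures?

u ≈ 0.9975c

Relativistic velocity addition: u = (u' + v)/(1 + u'v/c²)
= (0.851 + 0.969)/(1 + 0.851×0.969) = 1.820/1.82462 = 0.9975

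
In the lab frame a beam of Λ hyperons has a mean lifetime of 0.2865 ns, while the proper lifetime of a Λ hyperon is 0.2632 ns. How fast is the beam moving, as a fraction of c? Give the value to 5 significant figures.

γ = Δt/τ₀ = 0.2865/0.2632 = 1.088526
β = √(1 − 1/γ²) = √(1 − 1/1.088526²) = 0.39502

β ≈ 0.39502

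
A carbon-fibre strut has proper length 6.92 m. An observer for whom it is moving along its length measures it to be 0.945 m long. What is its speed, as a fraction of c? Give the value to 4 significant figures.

β ≈ 0.9906

γ = L₀/L = 6.92/0.945 = 7.32275
β = √(1 − 1/γ²) = 0.9906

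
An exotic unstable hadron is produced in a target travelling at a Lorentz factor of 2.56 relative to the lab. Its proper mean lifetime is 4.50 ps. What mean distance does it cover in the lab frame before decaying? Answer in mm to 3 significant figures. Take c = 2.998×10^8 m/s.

d ≈ 3.18 mm

β = √(1 − 1/γ²) = √(1 − 1/2.56²) = 0.92055
Dilated lifetime: Δt = γτ₀ = 2.56 × 4.50 ps = 11.520 ps
d = vΔt = 0.92055c × 11.520 ps = 2.7598×10^8 m/s × 1.1520×10^-11 s = 3.18 mm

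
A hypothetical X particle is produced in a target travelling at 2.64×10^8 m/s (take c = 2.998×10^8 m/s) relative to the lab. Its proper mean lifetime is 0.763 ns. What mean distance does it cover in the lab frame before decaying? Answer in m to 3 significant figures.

d ≈ 0.425 m

β = v/c = 2.64×10^8 / 2.998×10^8 = 0.88059
γ = 1/√(1 − 0.88059²) = 2.1102
Dilated lifetime: Δt = γτ₀ = 2.1102 × 0.763 ns = 1.6101 ns
d = vΔt = 0.88059c × 1.6101 ns = 2.6400×10^8 m/s × 1.6101×10^-9 s = 0.425 m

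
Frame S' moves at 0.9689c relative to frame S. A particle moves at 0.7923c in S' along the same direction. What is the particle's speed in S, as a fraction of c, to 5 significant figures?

Relativistic velocity addition: u = (u' + v)/(1 + u'v/c²)
= (0.7923 + 0.9689)/(1 + 0.7923×0.9689) = 1.7612/1.767659 = 0.99635

u ≈ 0.99635c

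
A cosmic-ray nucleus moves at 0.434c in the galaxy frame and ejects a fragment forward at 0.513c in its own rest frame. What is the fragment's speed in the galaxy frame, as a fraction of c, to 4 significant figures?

Compose boost 2: (0.513 + 0.434)/(1 + 0.513×0.434) = 0.9470/1.22264 = 0.7746

u ≈ 0.7746c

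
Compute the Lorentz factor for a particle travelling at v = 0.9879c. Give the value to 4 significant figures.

γ = 1/√(1 − β²) = 1/√(1 − 0.9879²) = 1/√(0.0240536) = 6.448

γ ≈ 6.448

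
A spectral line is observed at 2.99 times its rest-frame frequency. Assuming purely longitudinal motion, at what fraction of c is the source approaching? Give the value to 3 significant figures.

f_obs/f_src = √((1+β)/(1−β)) = 2.99  ⇒  (1+β)/(1−β) = 8.9401
β = |1 − D²|/(1 + D²) = |1 − 8.9401|/(1 + 8.9401) = 0.799

β ≈ 0.799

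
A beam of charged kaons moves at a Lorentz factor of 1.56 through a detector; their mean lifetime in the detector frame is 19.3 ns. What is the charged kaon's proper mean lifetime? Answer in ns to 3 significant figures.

γ = 1.56 (given)
Proper time: τ₀ = Δt/γ = 19.3/1.56 = 12.4 ns

τ₀ ≈ 12.4 ns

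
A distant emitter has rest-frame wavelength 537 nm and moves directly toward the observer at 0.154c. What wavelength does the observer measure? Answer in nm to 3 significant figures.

Relativistic Doppler: λ_obs = λ_src √((1−β)/(1+β))
= 537 × √(0.84600/1.1540) = 537 × 0.85621 = 460 nm

λ_obs ≈ 460 nm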